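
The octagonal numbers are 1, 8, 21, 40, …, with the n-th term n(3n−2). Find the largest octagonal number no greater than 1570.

1541

Solve n(3n−2) ≤ 1570 for integer n.
n = 23 gives 1541 ≤ 1570, while n = 24 gives 1680 > 1570; so the answer is 1541.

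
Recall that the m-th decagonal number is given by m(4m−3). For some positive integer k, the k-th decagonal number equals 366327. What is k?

303

Set n(4n−3) = 366327, giving 4n² − 3n − 366327 = 0.
The discriminant is 9 + 16·366327 = 5861241, and √5861241 = 2421.
So n = (3 + 2421) / 8 = 2424/8 = 303.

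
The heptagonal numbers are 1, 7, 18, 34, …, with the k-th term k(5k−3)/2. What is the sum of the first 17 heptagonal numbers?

Σ i(5i−3)/2 = (5Σi² − 3Σi) / 2 over i = 1..17.
Σi = 153 and Σi² = 1785.
(5·1785 − 3·153) / 2 = 8466/2 = 4233.

4233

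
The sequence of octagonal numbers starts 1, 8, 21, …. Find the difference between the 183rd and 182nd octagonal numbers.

Consecutive octagonal numbers differ by 6n − 5: here 6·183 − 5 = 1093.

1093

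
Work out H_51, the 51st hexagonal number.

5151

The 51st hexagonal number is n(2n−1) with n = 51.
51·(2·51 − 1) = 51·101 = 5151.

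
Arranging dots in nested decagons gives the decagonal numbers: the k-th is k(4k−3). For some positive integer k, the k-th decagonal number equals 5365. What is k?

37

Set n(4n−3) = 5365, giving 4n² − 3n − 5365 = 0.
So n = (3 + 293) / 8 = 296/8 = 37.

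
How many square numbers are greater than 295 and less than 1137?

16

The n-th square number is n².
Smallest index with value > 295: n = 18 (giving 324).
Largest index with value < 1137: n = 33 (giving 1089).
Indices 18 through 33: 16 terms.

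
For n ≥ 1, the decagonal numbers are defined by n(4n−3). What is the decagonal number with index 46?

8326

46·(4·46 − 3) = 46·181 = 8326.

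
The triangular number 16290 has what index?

Set n(n+1)/2 = 16290, giving n² + n − 32580 = 0.
So n = (-1 + 361) / 2 = 360/2 = 180.

180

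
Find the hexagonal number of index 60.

7140

The 60th hexagonal number is n(2n−1) with n = 60.
60·(2·60 − 1) = 60·119 = 7140.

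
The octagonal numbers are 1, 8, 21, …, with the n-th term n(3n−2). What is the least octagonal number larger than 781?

833

Solve n(3n−2) > 781 for integer n.
The largest n with value ≤ 781 is 16 (since 736 ≤ 781 < 833), so the first above is n = 17, value 833.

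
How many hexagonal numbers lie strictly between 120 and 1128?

The n-th hexagonal number is n(2n−1).
Smallest index with value > 120: n = 9 (giving 153).
Largest index with value < 1128: n = 23 (giving 1035).
Indices 9 through 23: 15 terms.

15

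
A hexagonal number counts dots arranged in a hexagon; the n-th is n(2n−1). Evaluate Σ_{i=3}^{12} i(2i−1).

1215

Σ i(2i−1) = 2Σi² − Σi over i = 3..12.
Σi = 78 − 3 = 75 and Σi² = 650 − 5 = 645.
2·645 − 1·75 = 1215.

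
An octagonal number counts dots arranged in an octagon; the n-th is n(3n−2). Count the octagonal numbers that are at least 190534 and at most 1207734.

The n-th octagonal number is n(3n−2).
Smallest index with value ≥ 190534: n = 253 (giving 191521).
Largest index with value ≤ 1207734: n = 634 (giving 1204600).
Indices 253 through 634: 382 terms.

382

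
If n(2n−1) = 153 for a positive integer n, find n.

Set n(2n−1) = 153, giving 2n² − n − 153 = 0.
So n = (1 + 35) / 4 = 36/4 = 9.
Check: 9·(2·9 − 1) = 153. ✓

9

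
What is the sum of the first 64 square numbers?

89440

Σ_{i=1}^{64} i² = 64·65·129/6 = 89440.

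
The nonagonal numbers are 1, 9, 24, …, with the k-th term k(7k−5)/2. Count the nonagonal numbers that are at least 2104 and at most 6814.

The n-th nonagonal number is n(7n−5)/2.
Smallest index with value ≥ 2104: n = 25 (giving 2125).
Largest index with value ≤ 6814: n = 44 (giving 6666).
Indices 25 through 44: 20 terms.

20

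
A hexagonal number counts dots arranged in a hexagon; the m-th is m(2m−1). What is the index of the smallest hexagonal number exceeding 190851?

310

Solve n(2n−1) > 190851 for integer n.
The largest n with value ≤ 190851 is 309 (since 190653 ≤ 190851 < 191890), so the first above is n = 310, value 191890.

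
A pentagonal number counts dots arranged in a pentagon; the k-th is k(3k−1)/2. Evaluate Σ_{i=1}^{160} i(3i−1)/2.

2060800

Σ i(3i−1)/2 = (3Σi² − Σi) / 2 over i = 1..160.
Σi = 12880 and Σi² = 1378160.
(3·1378160 − 1·12880) / 2 = 4121600/2 = 2060800.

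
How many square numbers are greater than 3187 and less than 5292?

16

The n-th square number is n².
Smallest index with value > 3187: n = 57 (giving 3249).
Largest index with value < 5292: n = 72 (giving 5184).
Indices 57 through 72: 16 terms.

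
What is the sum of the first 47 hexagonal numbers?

70312

Σ i(2i−1) = 2Σi² − Σi over i = 1..47.
Σi = 1128 and Σi² = 35720.
2·35720 − 1·1128 = 70312.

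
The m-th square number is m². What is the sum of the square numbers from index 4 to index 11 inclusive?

492

Σ_{i=4}^{11} i² = 506 − 14 = 492.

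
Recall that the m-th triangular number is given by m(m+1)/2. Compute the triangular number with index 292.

292·293/2 = 85556/2 = 42778.

42778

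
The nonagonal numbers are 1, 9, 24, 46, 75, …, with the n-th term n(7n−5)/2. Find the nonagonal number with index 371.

371·(7·371 − 5)/2 = 371·2592/2 = 371·1296 = 480816.

480816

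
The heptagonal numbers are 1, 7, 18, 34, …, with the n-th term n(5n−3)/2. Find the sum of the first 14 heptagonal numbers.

2380

Σ i(5i−3)/2 = (5Σi² − 3Σi) / 2 over i = 1..14.
Σi = 105 and Σi² = 1015.
(5·1015 − 3·105) / 2 = 4760/2 = 2380.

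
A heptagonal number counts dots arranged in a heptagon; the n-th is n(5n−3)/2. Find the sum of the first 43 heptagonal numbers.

Σ i(5i−3)/2 = (5Σi² − 3Σi) / 2 over i = 1..43.
Σi = 946 and Σi² = 27434.
(5·27434 − 3·946) / 2 = 134332/2 = 67166.

67166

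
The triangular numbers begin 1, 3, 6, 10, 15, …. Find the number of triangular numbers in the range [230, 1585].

The n-th triangular number is n(n+1)/2.
Smallest index with value ≥ 230: n = 21 (giving 231).
Largest index with value ≤ 1585: n = 55 (giving 1540).
Indices 21 through 55: 35 terms.

35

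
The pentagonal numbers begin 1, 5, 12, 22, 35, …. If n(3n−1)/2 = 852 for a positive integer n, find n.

Set n(3n−1)/2 = 852, giving 3n² − n − 1704 = 0.
The discriminant is 1 + 24·852 = 20449, and √20449 = 143.
So n = (1 + 143) / 6 = 144/6 = 24.

24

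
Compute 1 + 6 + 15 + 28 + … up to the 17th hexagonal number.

Σ i(2i−1) = 2Σi² − Σi over i = 1..17.
Σi = 153 and Σi² = 1785.
2·1785 − 1·153 = 3417.

3417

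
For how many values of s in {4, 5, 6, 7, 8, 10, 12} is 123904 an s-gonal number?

s = 4: P(4, 352) = 123904. ✓
s = 5: P(5, 287) = 123410 and P(5, 288) = 124272; 123904 is not s-gonal.
s = 6: P(6, 249) = 123753 and P(6, 250) = 124750; 123904 is not s-gonal.
s = 7: P(7, 222) = 122877 and P(7, 223) = 123988; 123904 is not s-gonal.
s = 8: P(8, 203) = 123221 and P(8, 204) = 124440; 123904 is not s-gonal.
s = 10: P(10, 176) = 123376 and P(10, 177) = 124785; 123904 is not s-gonal.
s = 12: P(12, 157) = 122617 and P(12, 158) = 124188; 123904 is not s-gonal.
Hits: s ∈ {4} → 1.

1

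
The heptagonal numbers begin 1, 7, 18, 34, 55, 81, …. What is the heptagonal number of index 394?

The 394th heptagonal number is n(5n−3)/2 with n = 394.
394·(5·394 − 3)/2 = 394·1967/2 = 387499.

387499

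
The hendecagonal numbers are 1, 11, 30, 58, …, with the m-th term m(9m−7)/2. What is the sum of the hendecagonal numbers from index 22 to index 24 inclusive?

Σ i(9i−7)/2 = (9Σi² − 7Σi) / 2 over i = 22..24.
Σi = 300 − 231 = 69 and Σi² = 4900 − 3311 = 1589.
(9·1589 − 7·69) / 2 = 13818/2 = 6909.

6909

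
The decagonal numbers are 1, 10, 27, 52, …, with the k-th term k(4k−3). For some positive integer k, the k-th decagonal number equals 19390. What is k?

70

Set n(4n−3) = 19390, giving 4n² − 3n − 19390 = 0.
The discriminant is 9 + 16·19390 = 310249, and √310249 = 557.
So n = (3 + 557) / 8 = 560/8 = 70.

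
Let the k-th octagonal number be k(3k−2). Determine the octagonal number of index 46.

The 46th octagonal number is n(3n−2) with n = 46.
46·(3·46 − 2) = 46·136 = 6256.

6256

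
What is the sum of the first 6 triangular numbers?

Σ i(i+1)/2 = (Σi² + Σi) / 2 over i = 1..6.
Σi = 21 and Σi² = 91.
(1·91 + 1·21) / 2 = 112/2 = 56.

56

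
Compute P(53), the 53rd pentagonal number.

4187

53·(3·53 − 1)/2 = 53·158/2 = 53·79 = 4187.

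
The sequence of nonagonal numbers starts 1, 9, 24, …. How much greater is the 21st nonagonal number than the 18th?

402

21·(7·21 − 5)/2 = 1491 and 18·(7·18 − 5)/2 = 1089.
Difference: 1491 − 1089 = 402.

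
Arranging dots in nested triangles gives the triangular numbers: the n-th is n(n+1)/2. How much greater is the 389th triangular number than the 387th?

777

389·390/2 = 75855 and 387·388/2 = 75078.
Difference: 75855 − 75078 = 777.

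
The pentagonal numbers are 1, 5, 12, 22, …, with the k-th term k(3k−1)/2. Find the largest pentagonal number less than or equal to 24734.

Solve n(3n−1)/2 ≤ 24734 for integer n.
n = 128 gives 24512 ≤ 24734, while n = 129 gives 24897 > 24734; so the answer is 24512.

24512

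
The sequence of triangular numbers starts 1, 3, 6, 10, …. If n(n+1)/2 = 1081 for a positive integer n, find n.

Set n(n+1)/2 = 1081, giving n² + n − 2162 = 0.
The discriminant is 1 + 8·1081 = 8649, and √8649 = 93.
So n = (-1 + 93) / 2 = 92/2 = 46.

46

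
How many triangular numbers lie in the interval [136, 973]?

28

The n-th triangular number is n(n+1)/2.
Smallest index with value ≥ 136: n = 16 (giving 136).
Largest index with value ≤ 973: n = 43 (giving 946).
Indices 16 through 43: 28 terms.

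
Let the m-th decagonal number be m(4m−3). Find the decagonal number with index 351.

491751

The 351st decagonal number is n(4n−3) with n = 351.
351·(4·351 − 3) = 351·1401 = 491751.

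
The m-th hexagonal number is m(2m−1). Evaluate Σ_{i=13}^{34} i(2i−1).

Σ i(2i−1) = 2Σi² − Σi over i = 13..34.
Σi = 595 − 78 = 517 and Σi² = 13685 − 650 = 13035.
2·13035 − 1·517 = 25553.

25553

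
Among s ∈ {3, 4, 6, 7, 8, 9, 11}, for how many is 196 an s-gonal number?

s = 3: P(3, 19) = 190 and P(3, 20) = 210; 196 is not s-gonal.
s = 4: P(4, 14) = 196. ✓
s = 6: P(6, 10) = 190 and P(6, 11) = 231; 196 is not s-gonal.
s = 7: P(7, 9) = 189 and P(7, 10) = 235; 196 is not s-gonal.
s = 8: P(8, 8) = 176 and P(8, 9) = 225; 196 is not s-gonal.
s = 9: P(9, 7) = 154 and P(9, 8) = 204; 196 is not s-gonal.
s = 11: P(11, 7) = 196. ✓
Hits: s ∈ {4, 11} → 2.

2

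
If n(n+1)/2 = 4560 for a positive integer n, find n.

95

Set n(n+1)/2 = 4560, giving n² + n − 9120 = 0.
So n = (-1 + 191) / 2 = 190/2 = 95.
Check: 95·96/2 = 4560. ✓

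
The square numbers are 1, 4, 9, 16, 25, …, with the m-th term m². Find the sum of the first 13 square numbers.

Σ_{i=1}^{13} i² = 13·14·27/6 = 819.

819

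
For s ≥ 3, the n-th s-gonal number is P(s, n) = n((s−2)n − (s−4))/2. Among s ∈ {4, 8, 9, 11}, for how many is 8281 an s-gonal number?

2

s = 4: P(4, 91) = 8281. ✓
s = 8: P(8, 52) = 8008 and P(8, 53) = 8321; 8281 is not s-gonal.
s = 9: P(9, 49) = 8281. ✓
s = 11: P(11, 43) = 8170 and P(11, 44) = 8558; 8281 is not s-gonal.
Hits: s ∈ {4, 9} → 2.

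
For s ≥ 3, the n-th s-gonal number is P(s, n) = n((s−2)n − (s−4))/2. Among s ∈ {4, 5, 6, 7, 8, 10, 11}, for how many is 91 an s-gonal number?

1

s = 4: P(4, 9) = 81 and P(4, 10) = 100; 91 is not s-gonal.
s = 5: P(5, 7) = 70 and P(5, 8) = 92; 91 is not s-gonal.
s = 6: P(6, 7) = 91. ✓
s = 7: P(7, 6) = 81 and P(7, 7) = 112; 91 is not s-gonal.
s = 8: P(8, 5) = 65 and P(8, 6) = 96; 91 is not s-gonal.
s = 10: P(10, 5) = 85 and P(10, 6) = 126; 91 is not s-gonal.
s = 11: P(11, 4) = 58 and P(11, 5) = 95; 91 is not s-gonal.
Hits: s ∈ {6} → 1.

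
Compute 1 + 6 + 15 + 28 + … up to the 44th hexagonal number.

57750

Σ i(2i−1) = 2Σi² − Σi over i = 1..44.
Σi = 990 and Σi² = 29370.
2·29370 − 1·990 = 57750.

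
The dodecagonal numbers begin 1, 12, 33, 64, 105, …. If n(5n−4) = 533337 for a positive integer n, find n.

Set n(5n−4) = 533337, giving 5n² − 4n − 533337 = 0.
The discriminant is 16 + 20·533337 = 10666756, and √10666756 = 3266.
So n = (4 + 3266) / 10 = 3270/10 = 327.
Check: 327·(5·327 − 4) = 533337. ✓

327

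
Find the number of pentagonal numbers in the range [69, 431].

11

The n-th pentagonal number is n(3n−1)/2.
Smallest index with value ≥ 69: n = 7 (giving 70).
Largest index with value ≤ 431: n = 17 (giving 425).
Indices 7 through 17: 11 terms.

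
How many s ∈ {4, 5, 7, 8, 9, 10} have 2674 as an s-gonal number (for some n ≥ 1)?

s = 4: P(4, 51) = 2601 and P(4, 52) = 2704; 2674 is not s-gonal.
s = 5: P(5, 42) = 2625 and P(5, 43) = 2752; 2674 is not s-gonal.
s = 7: P(7, 33) = 2673 and P(7, 34) = 2839; 2674 is not s-gonal.
s = 8: P(8, 30) = 2640 and P(8, 31) = 2821; 2674 is not s-gonal.
s = 9: P(9, 28) = 2674. ✓
s = 10: P(10, 26) = 2626 and P(10, 27) = 2835; 2674 is not s-gonal.
Hits: s ∈ {9} → 1.

1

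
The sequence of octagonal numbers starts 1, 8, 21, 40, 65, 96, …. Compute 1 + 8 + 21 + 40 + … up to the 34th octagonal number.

Σ i(3i−2) = 3Σi² − 2Σi over i = 1..34.
Σi = 595 and Σi² = 13685.
3·13685 − 2·595 = 39865.

39865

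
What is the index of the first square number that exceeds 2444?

Solve n² > 2444 for integer n.
The largest n with value ≤ 2444 is 49 (since 2401 ≤ 2444 < 2500), so the first above is n = 50, value 2500.

50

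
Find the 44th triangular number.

990

44·45/2 = 1980/2 = 990.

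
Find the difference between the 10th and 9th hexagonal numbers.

37

Consecutive hexagonal numbers differ by 4n − 3: here 4·10 − 3 = 37.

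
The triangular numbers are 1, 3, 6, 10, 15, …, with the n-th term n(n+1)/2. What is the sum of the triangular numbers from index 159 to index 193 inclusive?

546945

Σ i(i+1)/2 = (Σi² + Σi) / 2 over i = 159..193.
Σi = 18721 − 12561 = 6160 and Σi² = 2415009 − 1327279 = 1087730.
(1·1087730 + 1·6160) / 2 = 1093890/2 = 546945.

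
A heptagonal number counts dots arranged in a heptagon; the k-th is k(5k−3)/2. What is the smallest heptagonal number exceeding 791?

874

Solve n(5n−3)/2 > 791 for integer n.
The largest n with value ≤ 791 is 18 (since 783 ≤ 791 < 874), so the first above is n = 19, value 874.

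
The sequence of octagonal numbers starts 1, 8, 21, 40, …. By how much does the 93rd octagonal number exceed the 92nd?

553

Consecutive octagonal numbers differ by 6n − 5: here 6·93 − 5 = 553.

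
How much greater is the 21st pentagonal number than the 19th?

119

21·(3·21 − 1)/2 = 651 and 19·(3·19 − 1)/2 = 532.
Difference: 651 − 532 = 119.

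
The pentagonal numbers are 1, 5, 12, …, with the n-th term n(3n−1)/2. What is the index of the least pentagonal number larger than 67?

Solve n(3n−1)/2 > 67 for integer n.
The largest n with value ≤ 67 is 6 (since 51 ≤ 67 < 70), so the first above is n = 7, value 70.

7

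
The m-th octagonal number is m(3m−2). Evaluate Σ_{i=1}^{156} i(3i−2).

Σ i(3i−2) = 3Σi² − 2Σi over i = 1..156.
Σi = 12246 and Σi² = 1277666.
3·1277666 − 2·12246 = 3808506.

3808506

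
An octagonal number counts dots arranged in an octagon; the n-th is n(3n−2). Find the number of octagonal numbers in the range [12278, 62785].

81

The n-th octagonal number is n(3n−2).
Smallest index with value ≥ 12278: n = 65 (giving 12545).
Largest index with value ≤ 62785: n = 145 (giving 62785).
Indices 65 through 145: 81 terms.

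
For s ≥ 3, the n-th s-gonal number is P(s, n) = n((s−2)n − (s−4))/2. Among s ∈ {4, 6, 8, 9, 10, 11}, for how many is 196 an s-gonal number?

2

s = 4: P(4, 14) = 196. ✓
s = 6: P(6, 10) = 190 and P(6, 11) = 231; 196 is not s-gonal.
s = 8: P(8, 8) = 176 and P(8, 9) = 225; 196 is not s-gonal.
s = 9: P(9, 7) = 154 and P(9, 8) = 204; 196 is not s-gonal.
s = 10: P(10, 7) = 175 and P(10, 8) = 232; 196 is not s-gonal.
s = 11: P(11, 7) = 196. ✓
Hits: s ∈ {4, 11} → 2.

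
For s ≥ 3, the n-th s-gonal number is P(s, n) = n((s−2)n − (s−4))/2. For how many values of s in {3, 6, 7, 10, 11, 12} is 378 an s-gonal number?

2

s = 3: P(3, 27) = 378. ✓
s = 6: P(6, 14) = 378. ✓
s = 7: P(7, 12) = 342 and P(7, 13) = 403; 378 is not s-gonal.
s = 10: P(10, 10) = 370 and P(10, 11) = 451; 378 is not s-gonal.
s = 11: P(11, 9) = 333 and P(11, 10) = 415; 378 is not s-gonal.
s = 12: P(12, 9) = 369 and P(12, 10) = 460; 378 is not s-gonal.
Hits: s ∈ {3, 6} → 2.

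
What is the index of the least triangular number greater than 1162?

48

Solve n(n+1)/2 > 1162 for integer n.
The largest n with value ≤ 1162 is 47 (since 1128 ≤ 1162 < 1176), so the first above is n = 48, value 1176.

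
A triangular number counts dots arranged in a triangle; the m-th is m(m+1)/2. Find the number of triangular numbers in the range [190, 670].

The n-th triangular number is n(n+1)/2.
Smallest index with value ≥ 190: n = 19 (giving 190).
Largest index with value ≤ 670: n = 36 (giving 666).
Indices 19 through 36: 18 terms.

18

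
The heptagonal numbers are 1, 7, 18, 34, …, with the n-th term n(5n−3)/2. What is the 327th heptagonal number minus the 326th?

1631

Consecutive heptagonal numbers differ by 5n − 4: here 5·327 − 4 = 1631.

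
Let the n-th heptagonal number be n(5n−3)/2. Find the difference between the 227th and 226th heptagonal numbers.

Consecutive heptagonal numbers differ by 5n − 4: here 5·227 − 4 = 1131.

1131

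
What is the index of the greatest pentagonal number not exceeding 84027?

236

Solve n(3n−1)/2 ≤ 84027 for integer n.
n = 236 gives 83426 ≤ 84027, while n = 237 gives 84135 > 84027; so the answer is index 236.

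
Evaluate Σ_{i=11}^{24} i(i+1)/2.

2380

Σ i(i+1)/2 = (Σi² + Σi) / 2 over i = 11..24.
Σi = 300 − 55 = 245 and Σi² = 4900 − 385 = 4515.
(1·4515 + 1·245) / 2 = 4760/2 = 2380.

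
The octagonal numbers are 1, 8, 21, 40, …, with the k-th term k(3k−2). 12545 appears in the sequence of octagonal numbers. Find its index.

Set n(3n−2) = 12545, giving 3n² − 2n − 12545 = 0.
The discriminant is 4 + 12·12545 = 150544, and √150544 = 388.
So n = (2 + 388) / 6 = 390/6 = 65.

65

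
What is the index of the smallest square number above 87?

10

Solve n² > 87 for integer n.
The largest n with value ≤ 87 is 9 (since 81 ≤ 87 < 100), so the first above is n = 10, value 100.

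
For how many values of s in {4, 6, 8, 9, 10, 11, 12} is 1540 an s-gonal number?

s = 4: P(4, 39) = 1521 and P(4, 40) = 1600; 1540 is not s-gonal.
s = 6: P(6, 28) = 1540. ✓
s = 8: P(8, 22) = 1408 and P(8, 23) = 1541; 1540 is not s-gonal.
s = 9: P(9, 21) = 1491 and P(9, 22) = 1639; 1540 is not s-gonal.
s = 10: P(10, 20) = 1540. ✓
s = 11: P(11, 18) = 1395 and P(11, 19) = 1558; 1540 is not s-gonal.
s = 12: P(12, 17) = 1377 and P(12, 18) = 1548; 1540 is not s-gonal.
Hits: s ∈ {6, 10} → 2.

2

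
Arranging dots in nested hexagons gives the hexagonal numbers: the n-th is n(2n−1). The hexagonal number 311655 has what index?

Set n(2n−1) = 311655, giving 2n² − n − 311655 = 0.
The discriminant is 1 + 8·311655 = 2493241, and √2493241 = 1579.
So n = (1 + 1579) / 4 = 1580/4 = 395.
Check: 395·(2·395 − 1) = 311655. ✓

395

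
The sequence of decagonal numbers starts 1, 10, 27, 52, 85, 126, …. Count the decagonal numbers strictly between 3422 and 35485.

65

The n-th decagonal number is n(4n−3).
Smallest index with value > 3422: n = 30 (giving 3510).
Largest index with value < 35485: n = 94 (giving 35062).
Indices 30 through 94: 65 terms.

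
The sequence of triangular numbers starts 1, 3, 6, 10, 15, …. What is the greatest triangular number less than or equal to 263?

Solve n(n+1)/2 ≤ 263 for integer n.
n = 22 gives 253 ≤ 263, while n = 23 gives 276 > 263; so the answer is 253.

253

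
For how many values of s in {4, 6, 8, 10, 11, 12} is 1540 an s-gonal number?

2

s = 4: P(4, 39) = 1521 and P(4, 40) = 1600; 1540 is not s-gonal.
s = 6: P(6, 28) = 1540. ✓
s = 8: P(8, 22) = 1408 and P(8, 23) = 1541; 1540 is not s-gonal.
s = 10: P(10, 20) = 1540. ✓
s = 11: P(11, 18) = 1395 and P(11, 19) = 1558; 1540 is not s-gonal.
s = 12: P(12, 17) = 1377 and P(12, 18) = 1548; 1540 is not s-gonal.
Hits: s ∈ {6, 10} → 2.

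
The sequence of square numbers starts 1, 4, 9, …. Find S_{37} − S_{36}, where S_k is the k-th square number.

n² − (n−1)² = 2n − 1, so 37² − 36² = 2·37 − 1 = 73.

73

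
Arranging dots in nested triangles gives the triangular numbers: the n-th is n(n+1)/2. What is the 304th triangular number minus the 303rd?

304

Consecutive triangular numbers differ by n: T_{304} − T_{303} = 304.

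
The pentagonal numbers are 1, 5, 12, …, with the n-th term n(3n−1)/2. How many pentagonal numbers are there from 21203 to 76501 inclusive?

The n-th pentagonal number is n(3n−1)/2.
Smallest index with value ≥ 21203: n = 120 (giving 21540).
Largest index with value ≤ 76501: n = 226 (giving 76501).
Indices 120 through 226: 107 terms.

107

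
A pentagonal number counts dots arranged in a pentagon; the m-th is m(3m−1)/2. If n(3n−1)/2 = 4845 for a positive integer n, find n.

Set n(3n−1)/2 = 4845, giving 3n² − n − 9690 = 0.
So n = (1 + 341) / 6 = 342/6 = 57.

57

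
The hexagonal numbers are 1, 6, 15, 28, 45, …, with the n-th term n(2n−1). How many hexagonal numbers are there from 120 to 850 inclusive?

13

The n-th hexagonal number is n(2n−1).
Smallest index with value ≥ 120: n = 8 (giving 120).
Largest index with value ≤ 850: n = 20 (giving 780).
Indices 8 through 20: 13 terms.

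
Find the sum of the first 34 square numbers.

13685

Σ_{i=1}^{34} i² = 34·35·69/6 = 13685.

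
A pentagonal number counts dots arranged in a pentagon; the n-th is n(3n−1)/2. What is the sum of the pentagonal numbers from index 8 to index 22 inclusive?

5370

Σ i(3i−1)/2 = (3Σi² − Σi) / 2 over i = 8..22.
Σi = 253 − 28 = 225 and Σi² = 3795 − 140 = 3655.
(3·3655 − 1·225) / 2 = 10740/2 = 5370.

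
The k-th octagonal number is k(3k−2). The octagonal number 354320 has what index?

344

Set n(3n−2) = 354320, giving 3n² − 2n − 354320 = 0.
So n = (2 + 2062) / 6 = 2064/6 = 344.
Check: 344·(3·344 − 2) = 354320. ✓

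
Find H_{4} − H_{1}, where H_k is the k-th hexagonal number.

27

4·(2·4 − 1) = 28 and 1·(2·1 − 1) = 1.
Difference: 28 − 1 = 27.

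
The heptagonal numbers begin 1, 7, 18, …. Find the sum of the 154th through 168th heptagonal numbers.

Σ i(5i−3)/2 = (5Σi² − 3Σi) / 2 over i = 154..168.
Σi = 14196 − 11781 = 2415 and Σi² = 1594684 − 1205589 = 389095.
(5·389095 − 3·2415) / 2 = 1938230/2 = 969115.

969115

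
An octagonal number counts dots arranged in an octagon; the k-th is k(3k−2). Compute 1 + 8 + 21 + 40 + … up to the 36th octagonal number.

Σ i(3i−2) = 3Σi² − 2Σi over i = 1..36.
Σi = 666 and Σi² = 16206.
3·16206 − 2·666 = 47286.

47286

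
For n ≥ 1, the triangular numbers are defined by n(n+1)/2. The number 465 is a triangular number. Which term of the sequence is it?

Set n(n+1)/2 = 465, giving n² + n − 930 = 0.
The discriminant is 1 + 8·465 = 3721, and √3721 = 61.
So n = (-1 + 61) / 2 = 60/2 = 30.
Check: 30·31/2 = 465. ✓

30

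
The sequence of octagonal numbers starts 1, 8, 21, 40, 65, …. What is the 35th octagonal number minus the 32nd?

597

35·(3·35 − 2) = 3605 and 32·(3·32 − 2) = 3008.
Difference: 3605 − 3008 = 597.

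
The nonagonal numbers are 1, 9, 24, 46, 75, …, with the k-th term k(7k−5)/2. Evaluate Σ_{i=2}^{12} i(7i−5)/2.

Σ i(7i−5)/2 = (7Σi² − 5Σi) / 2 over i = 2..12.
Σi = 78 − 1 = 77 and Σi² = 650 − 1 = 649.
(7·649 − 5·77) / 2 = 4158/2 = 2079.

2079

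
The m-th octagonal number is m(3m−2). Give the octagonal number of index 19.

19·(3·19 − 2) = 19·55 = 1045.

1045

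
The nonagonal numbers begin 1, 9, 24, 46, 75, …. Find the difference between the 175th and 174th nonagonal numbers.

1219

Consecutive nonagonal numbers differ by 7n − 6: here 7·175 − 6 = 1219.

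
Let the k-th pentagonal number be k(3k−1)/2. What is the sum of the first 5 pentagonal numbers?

75

Σ i(3i−1)/2 = (3Σi² − Σi) / 2 over i = 1..5.
Σi = 15 and Σi² = 55.
(3·55 − 1·15) / 2 = 150/2 = 75.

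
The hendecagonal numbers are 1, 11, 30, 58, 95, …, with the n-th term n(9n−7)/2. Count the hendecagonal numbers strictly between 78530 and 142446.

46

The n-th hendecagonal number is n(9n−7)/2.
Smallest index with value > 78530: n = 133 (giving 79135).
Largest index with value < 142446: n = 178 (giving 141955).
Indices 133 through 178: 46 terms.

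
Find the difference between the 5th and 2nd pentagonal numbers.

5·(3·5 − 1)/2 = 35 and 2·(3·2 − 1)/2 = 5.
Difference: 35 − 5 = 30.

30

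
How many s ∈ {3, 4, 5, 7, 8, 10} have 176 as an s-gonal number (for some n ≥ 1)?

2

s = 3: P(3, 18) = 171 and P(3, 19) = 190; 176 is not s-gonal.
s = 4: P(4, 13) = 169 and P(4, 14) = 196; 176 is not s-gonal.
s = 5: P(5, 11) = 176. ✓
s = 7: P(7, 8) = 148 and P(7, 9) = 189; 176 is not s-gonal.
s = 8: P(8, 8) = 176. ✓
s = 10: P(10, 7) = 175 and P(10, 8) = 232; 176 is not s-gonal.
Hits: s ∈ {5, 8} → 2.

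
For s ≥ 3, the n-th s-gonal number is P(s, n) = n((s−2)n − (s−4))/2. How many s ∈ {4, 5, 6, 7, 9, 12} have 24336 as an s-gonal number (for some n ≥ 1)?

s = 4: P(4, 156) = 24336. ✓
s = 5: P(5, 127) = 24130 and P(5, 128) = 24512; 24336 is not s-gonal.
s = 6: P(6, 110) = 24090 and P(6, 111) = 24531; 24336 is not s-gonal.
s = 7: P(7, 98) = 23863 and P(7, 99) = 24354; 24336 is not s-gonal.
s = 9: P(9, 83) = 23904 and P(9, 84) = 24486; 24336 is not s-gonal.
s = 12: P(12, 70) = 24220 and P(12, 71) = 24921; 24336 is not s-gonal.
Hits: s ∈ {4} → 1.

1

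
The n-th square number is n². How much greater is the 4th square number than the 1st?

4² = 16 and 1² = 1.
Difference: 16 − 1 = 15.

15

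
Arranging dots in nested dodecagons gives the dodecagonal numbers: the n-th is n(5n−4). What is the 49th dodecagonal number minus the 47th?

49·(5·49 − 4) = 11809 and 47·(5·47 − 4) = 10857.
Difference: 11809 − 10857 = 952.

952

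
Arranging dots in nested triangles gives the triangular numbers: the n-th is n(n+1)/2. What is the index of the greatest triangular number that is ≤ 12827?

159

Solve n(n+1)/2 ≤ 12827 for integer n.
n = 159 gives 12720 ≤ 12827, while n = 160 gives 12880 > 12827; so the answer is index 159.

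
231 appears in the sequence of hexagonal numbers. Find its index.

Set n(2n−1) = 231, giving 2n² − n − 231 = 0.
So n = (1 + 43) / 4 = 44/4 = 11.

11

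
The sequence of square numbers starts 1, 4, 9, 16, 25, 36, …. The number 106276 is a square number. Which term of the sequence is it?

326

We need n² = 106276, so n = √106276 = 326.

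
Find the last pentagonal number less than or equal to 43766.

Solve n(3n−1)/2 ≤ 43766 for integer n.
n = 170 gives 43265 ≤ 43766, while n = 171 gives 43776 > 43766; so the answer is 43265.

43265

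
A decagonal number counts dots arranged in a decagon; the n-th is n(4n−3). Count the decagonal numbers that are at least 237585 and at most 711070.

178

The n-th decagonal number is n(4n−3).
Smallest index with value ≥ 237585: n = 245 (giving 239365).
Largest index with value ≤ 711070: n = 422 (giving 711070).
Indices 245 through 422: 178 terms.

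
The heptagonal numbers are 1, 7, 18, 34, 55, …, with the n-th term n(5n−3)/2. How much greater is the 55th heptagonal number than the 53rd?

55·(5·55 − 3)/2 = 7480 and 53·(5·53 − 3)/2 = 6943.
Difference: 7480 − 6943 = 537.

537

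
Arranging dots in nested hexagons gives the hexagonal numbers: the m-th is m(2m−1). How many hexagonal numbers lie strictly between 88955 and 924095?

The n-th hexagonal number is n(2n−1).
Smallest index with value > 88955: n = 212 (giving 89676).
Largest index with value < 924095: n = 679 (giving 921403).
Indices 212 through 679: 468 terms.

468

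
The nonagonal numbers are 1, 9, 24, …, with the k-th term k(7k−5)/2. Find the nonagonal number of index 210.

153825

210·(7·210 − 5)/2 = 210·1465/2 = 153825.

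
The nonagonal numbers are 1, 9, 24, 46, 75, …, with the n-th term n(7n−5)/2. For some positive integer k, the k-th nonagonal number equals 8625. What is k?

50

Set n(7n−5)/2 = 8625, giving 7n² − 5n − 17250 = 0.
So n = (5 + 695) / 14 = 700/14 = 50.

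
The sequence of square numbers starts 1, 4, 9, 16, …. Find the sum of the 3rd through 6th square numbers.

86

Σ_{i=3}^{6} i² = 91 − 5 = 86.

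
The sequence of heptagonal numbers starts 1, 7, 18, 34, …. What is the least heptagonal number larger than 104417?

Solve n(5n−3)/2 > 104417 for integer n.
The largest n with value ≤ 104417 is 204 (since 103734 ≤ 104417 < 104755), so the first above is n = 205, value 104755.

104755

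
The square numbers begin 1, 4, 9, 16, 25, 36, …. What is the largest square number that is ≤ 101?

Solve n² ≤ 101 for integer n.
n = 10 gives 100 ≤ 101, while n = 11 gives 121 > 101; so the answer is 100.

100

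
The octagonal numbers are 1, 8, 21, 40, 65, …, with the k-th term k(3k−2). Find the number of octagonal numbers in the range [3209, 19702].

The n-th octagonal number is n(3n−2).
Smallest index with value ≥ 3209: n = 34 (giving 3400).
Largest index with value ≤ 19702: n = 81 (giving 19521).
Indices 34 through 81: 48 terms.

48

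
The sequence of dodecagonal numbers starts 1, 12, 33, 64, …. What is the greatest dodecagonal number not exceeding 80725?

80137

Solve n(5n−4) ≤ 80725 for integer n.
n = 127 gives 80137 ≤ 80725, while n = 128 gives 81408 > 80725; so the answer is 80137.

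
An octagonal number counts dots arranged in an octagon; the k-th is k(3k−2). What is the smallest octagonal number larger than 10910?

Solve n(3n−2) > 10910 for integer n.
The largest n with value ≤ 10910 is 60 (since 10680 ≤ 10910 < 11041), so the first above is n = 61, value 11041.

11041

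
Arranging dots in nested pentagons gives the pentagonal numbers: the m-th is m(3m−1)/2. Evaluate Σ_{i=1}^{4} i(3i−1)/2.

Σ i(3i−1)/2 = (3Σi² − Σi) / 2 over i = 1..4.
Σi = 10 and Σi² = 30.
(3·30 − 1·10) / 2 = 80/2 = 40.

40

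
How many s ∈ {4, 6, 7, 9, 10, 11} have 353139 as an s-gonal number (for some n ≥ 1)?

1

s = 4: P(4, 594) = 352836 and P(4, 595) = 354025; 353139 is not s-gonal.
s = 6: P(6, 420) = 352380 and P(6, 421) = 354061; 353139 is not s-gonal.
s = 7: P(7, 376) = 352876 and P(7, 377) = 354757; 353139 is not s-gonal.
s = 9: P(9, 318) = 353139. ✓
s = 10: P(10, 297) = 351945 and P(10, 298) = 354322; 353139 is not s-gonal.
s = 11: P(11, 280) = 351820 and P(11, 281) = 354341; 353139 is not s-gonal.
Hits: s ∈ {9} → 1.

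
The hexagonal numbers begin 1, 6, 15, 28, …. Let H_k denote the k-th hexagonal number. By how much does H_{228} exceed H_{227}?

Consecutive hexagonal numbers differ by 4n − 3: here 4·228 − 3 = 909.

909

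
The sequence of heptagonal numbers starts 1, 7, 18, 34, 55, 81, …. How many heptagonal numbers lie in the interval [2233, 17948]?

The n-th heptagonal number is n(5n−3)/2.
Smallest index with value ≥ 2233: n = 31 (giving 2356).
Largest index with value ≤ 17948: n = 85 (giving 17935).
Indices 31 through 85: 55 terms.

55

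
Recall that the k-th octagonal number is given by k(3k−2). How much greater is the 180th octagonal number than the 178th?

180·(3·180 − 2) = 96840 and 178·(3·178 − 2) = 94696.
Difference: 96840 − 94696 = 2144.

2144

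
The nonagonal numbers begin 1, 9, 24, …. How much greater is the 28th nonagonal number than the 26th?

28·(7·28 − 5)/2 = 2674 and 26·(7·26 − 5)/2 = 2301.
Difference: 2674 − 2301 = 373.

373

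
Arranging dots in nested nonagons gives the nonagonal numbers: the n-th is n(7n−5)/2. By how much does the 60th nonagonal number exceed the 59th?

Consecutive nonagonal numbers differ by 7n − 6: here 7·60 − 6 = 414.

414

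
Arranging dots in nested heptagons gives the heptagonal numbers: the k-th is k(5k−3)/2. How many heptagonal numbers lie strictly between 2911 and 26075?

68

The n-th heptagonal number is n(5n−3)/2.
Smallest index with value > 2911: n = 35 (giving 3010).
Largest index with value < 26075: n = 102 (giving 25857).
Indices 35 through 102: 68 terms.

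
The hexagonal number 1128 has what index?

24

Set n(2n−1) = 1128, giving 2n² − n − 1128 = 0.
The discriminant is 1 + 8·1128 = 9025, and √9025 = 95.
So n = (1 + 95) / 4 = 96/4 = 24.
Check: 24·(2·24 − 1) = 1128. ✓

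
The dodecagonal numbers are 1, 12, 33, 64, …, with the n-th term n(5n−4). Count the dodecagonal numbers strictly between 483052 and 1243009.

The n-th dodecagonal number is n(5n−4).
Smallest index with value > 483052: n = 312 (giving 485472).
Largest index with value < 1243009: n = 498 (giving 1238028).
Indices 312 through 498: 187 terms.

187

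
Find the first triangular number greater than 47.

55

Solve n(n+1)/2 > 47 for integer n.
The largest n with value ≤ 47 is 9 (since 45 ≤ 47 < 55), so the first above is n = 10, value 55.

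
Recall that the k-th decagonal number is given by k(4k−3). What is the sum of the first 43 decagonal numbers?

106898

Σ i(4i−3) = 4Σi² − 3Σi over i = 1..43.
Σi = 946 and Σi² = 27434.
4·27434 − 3·946 = 106898.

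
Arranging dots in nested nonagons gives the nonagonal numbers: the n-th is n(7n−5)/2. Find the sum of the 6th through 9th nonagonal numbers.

730

Σ i(7i−5)/2 = (7Σi² − 5Σi) / 2 over i = 6..9.
Σi = 45 − 15 = 30 and Σi² = 285 − 55 = 230.
(7·230 − 5·30) / 2 = 1460/2 = 730.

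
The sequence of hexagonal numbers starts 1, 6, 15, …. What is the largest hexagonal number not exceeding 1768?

Solve n(2n−1) ≤ 1768 for integer n.
n = 29 gives 1653 ≤ 1768, while n = 30 gives 1770 > 1768; so the answer is 1653.

1653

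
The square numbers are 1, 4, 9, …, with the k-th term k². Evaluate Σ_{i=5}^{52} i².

48200

Σ_{i=5}^{52} i² = 48230 − 30 = 48200.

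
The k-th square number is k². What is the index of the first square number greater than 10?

Solve n² > 10 for integer n.
The largest n with value ≤ 10 is 3 (since 9 ≤ 10 < 16), so the first above is n = 4, value 16.

4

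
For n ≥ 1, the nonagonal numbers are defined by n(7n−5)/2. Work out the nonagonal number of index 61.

61·(7·61 − 5)/2 = 61·422/2 = 61·211 = 12871.

12871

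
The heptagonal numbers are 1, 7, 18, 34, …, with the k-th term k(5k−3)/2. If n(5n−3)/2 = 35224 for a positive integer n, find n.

119

Set n(5n−3)/2 = 35224, giving 5n² − 3n − 70448 = 0.
The discriminant is 9 + 40·35224 = 1408969, and √1408969 = 1187.
So n = (3 + 1187) / 10 = 1190/10 = 119.
Check: 119·(5·119 − 3)/2 = 35224. ✓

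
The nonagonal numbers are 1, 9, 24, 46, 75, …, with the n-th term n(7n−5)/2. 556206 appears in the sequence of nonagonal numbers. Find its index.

399

Set n(7n−5)/2 = 556206, giving 7n² − 5n − 1112412 = 0.
So n = (5 + 5581) / 14 = 5586/14 = 399.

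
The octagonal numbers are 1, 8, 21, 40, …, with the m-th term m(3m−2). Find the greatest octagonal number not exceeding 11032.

Solve n(3n−2) ≤ 11032 for integer n.
n = 60 gives 10680 ≤ 11032, while n = 61 gives 11041 > 11032; so the answer is 10680.

10680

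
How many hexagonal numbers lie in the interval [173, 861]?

12

The n-th hexagonal number is n(2n−1).
Smallest index with value ≥ 173: n = 10 (giving 190).
Largest index with value ≤ 861: n = 21 (giving 861).
Indices 10 through 21: 12 terms.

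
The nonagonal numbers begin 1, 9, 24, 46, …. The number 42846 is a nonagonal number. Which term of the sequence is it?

Set n(7n−5)/2 = 42846, giving 7n² − 5n − 85692 = 0.
The discriminant is 25 + 56·42846 = 2399401, and √2399401 = 1549.
So n = (5 + 1549) / 14 = 1554/14 = 111.

111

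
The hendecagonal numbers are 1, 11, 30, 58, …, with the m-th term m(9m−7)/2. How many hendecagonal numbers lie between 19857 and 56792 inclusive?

The n-th hendecagonal number is n(9n−7)/2.
Smallest index with value ≥ 19857: n = 67 (giving 19966).
Largest index with value ≤ 56792: n = 112 (giving 56056).
Indices 67 through 112: 46 terms.

46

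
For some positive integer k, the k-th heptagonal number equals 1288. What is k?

Set n(5n−3)/2 = 1288, giving 5n² − 3n − 2576 = 0.
The discriminant is 9 + 40·1288 = 51529, and √51529 = 227.
So n = (3 + 227) / 10 = 230/10 = 23.
Check: 23·(5·23 − 3)/2 = 1288. ✓

23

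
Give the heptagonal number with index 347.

300502

The 347th heptagonal number is n(5n−3)/2 with n = 347.
347·(5·347 − 3)/2 = 347·1732/2 = 347·866 = 300502.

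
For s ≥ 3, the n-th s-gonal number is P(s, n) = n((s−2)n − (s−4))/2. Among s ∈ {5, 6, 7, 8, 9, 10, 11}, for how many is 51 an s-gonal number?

1

s = 5: P(5, 6) = 51. ✓
s = 6: P(6, 5) = 45 and P(6, 6) = 66; 51 is not s-gonal.
s = 7: P(7, 4) = 34 and P(7, 5) = 55; 51 is not s-gonal.
s = 8: P(8, 4) = 40 and P(8, 5) = 65; 51 is not s-gonal.
s = 9: P(9, 4) = 46 and P(9, 5) = 75; 51 is not s-gonal.
s = 10: P(10, 3) = 27 and P(10, 4) = 52; 51 is not s-gonal.
s = 11: P(11, 3) = 30 and P(11, 4) = 58; 51 is not s-gonal.
Hits: s ∈ {5} → 1.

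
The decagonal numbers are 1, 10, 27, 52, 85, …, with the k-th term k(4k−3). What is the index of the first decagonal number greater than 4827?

Solve n(4n−3) > 4827 for integer n.
The largest n with value ≤ 4827 is 35 (since 4795 ≤ 4827 < 5076), so the first above is n = 36, value 5076.

36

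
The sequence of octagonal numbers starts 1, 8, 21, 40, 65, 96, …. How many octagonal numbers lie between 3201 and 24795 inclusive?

59

The n-th octagonal number is n(3n−2).
Smallest index with value ≥ 3201: n = 33 (giving 3201).
Largest index with value ≤ 24795: n = 91 (giving 24661).
Indices 33 through 91: 59 terms.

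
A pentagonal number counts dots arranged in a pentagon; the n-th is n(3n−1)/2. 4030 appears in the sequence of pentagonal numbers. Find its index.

52

Set n(3n−1)/2 = 4030, giving 3n² − n − 8060 = 0.
The discriminant is 1 + 24·4030 = 96721, and √96721 = 311.
So n = (1 + 311) / 6 = 312/6 = 52.
Check: 52·(3·52 − 1)/2 = 4030. ✓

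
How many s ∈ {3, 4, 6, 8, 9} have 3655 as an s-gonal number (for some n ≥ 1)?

s = 3: P(3, 85) = 3655. ✓
s = 4: P(4, 60) = 3600 and P(4, 61) = 3721; 3655 is not s-gonal.
s = 6: P(6, 43) = 3655. ✓
s = 8: P(8, 35) = 3605 and P(8, 36) = 3816; 3655 is not s-gonal.
s = 9: P(9, 32) = 3504 and P(9, 33) = 3729; 3655 is not s-gonal.
Hits: s ∈ {3, 6} → 2.

2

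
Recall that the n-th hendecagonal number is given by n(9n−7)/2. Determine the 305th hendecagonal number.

305·(9·305 − 7)/2 = 305·2738/2 = 305·1369 = 417545.

417545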